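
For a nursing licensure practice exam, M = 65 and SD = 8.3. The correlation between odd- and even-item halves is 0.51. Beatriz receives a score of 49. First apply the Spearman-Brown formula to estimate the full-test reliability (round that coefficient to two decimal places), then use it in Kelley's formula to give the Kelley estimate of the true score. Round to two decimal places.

Spearman-Brown: ρ = 2r/(1 + r) = 2(0.51)/(1 + 0.51) = 1.020/1.51 = 0.6755 → 0.68
Regress the observed score toward the mean by the unreliability: T̂ = 0.68·49 + 0.32·65 = 33.32 + 20.80 = 54.120.

54.12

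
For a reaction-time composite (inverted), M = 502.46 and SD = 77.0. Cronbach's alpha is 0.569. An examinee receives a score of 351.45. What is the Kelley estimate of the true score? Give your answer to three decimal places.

416.535

T̂ = ρX + (1 − ρ)μ
  = 0.569 × 351.45 + 0.431 × 502.46
  = 199.97505 + 216.56026
  = 416.5353
  ≈ 416.535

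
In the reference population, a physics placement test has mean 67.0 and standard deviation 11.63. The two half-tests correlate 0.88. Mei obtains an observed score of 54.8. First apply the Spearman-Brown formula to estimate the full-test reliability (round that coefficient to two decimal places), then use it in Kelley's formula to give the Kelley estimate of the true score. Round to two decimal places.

Spearman-Brown: ρ = 2r/(1 + r) = 2(0.88)/(1 + 0.88) = 1.760/1.88 = 0.9362 → 0.94
T̂ = 0.94(54.8) + 0.06(67.0) = 51.512 + 4.020 = 55.532 → 55.53

55.53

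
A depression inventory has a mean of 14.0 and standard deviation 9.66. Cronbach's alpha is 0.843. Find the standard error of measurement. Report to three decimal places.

SEM = SD · √(1 − ρ) = 9.66 × √0.157 = 9.66 × 0.3962 = 3.8276

3.828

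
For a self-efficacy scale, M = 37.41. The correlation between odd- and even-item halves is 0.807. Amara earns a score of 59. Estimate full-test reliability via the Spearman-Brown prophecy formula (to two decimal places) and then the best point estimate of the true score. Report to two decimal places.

56.63

Spearman-Brown: ρ = 2r/(1 + r) = 2(0.807)/(1 + 0.807) = 1.6140/1.807 = 0.8932 → 0.89
Regress the observed score toward the mean by the unreliability: T̂ = 0.89·59 + 0.11·37.41 = 52.51 + 4.1151 = 56.625.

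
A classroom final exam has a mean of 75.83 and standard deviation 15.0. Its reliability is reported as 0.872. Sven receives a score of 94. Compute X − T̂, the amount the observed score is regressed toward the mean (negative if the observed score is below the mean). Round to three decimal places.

2.326

T̂ = ρX + (1 − ρ)μ
  = 0.872 × 94 + 0.128 × 75.83
  = 81.968 + 9.70624
  = 91.67424
  ≈ 91.6742
X − T̂ = 94 − 91.6742 = 2.3258 → 2.326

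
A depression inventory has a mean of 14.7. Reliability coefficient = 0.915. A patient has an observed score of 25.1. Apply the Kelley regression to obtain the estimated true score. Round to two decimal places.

T̂ = ρX + (1 − ρ)μ
  = 0.915 × 25.1 + 0.085 × 14.7
  = 22.9665 + 1.2495
  = 24.216
  ≈ 24.22

24.22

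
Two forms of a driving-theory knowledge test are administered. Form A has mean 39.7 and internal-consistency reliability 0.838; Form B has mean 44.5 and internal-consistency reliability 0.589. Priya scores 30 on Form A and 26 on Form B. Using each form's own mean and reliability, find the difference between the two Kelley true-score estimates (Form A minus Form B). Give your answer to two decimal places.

T̂_A = 0.838(30) + 0.162(39.7) = 31.5714
T̂_B = 0.589(26) + 0.411(44.5) = 33.6035
T̂_A − T̂_B = -2.0321

-2.03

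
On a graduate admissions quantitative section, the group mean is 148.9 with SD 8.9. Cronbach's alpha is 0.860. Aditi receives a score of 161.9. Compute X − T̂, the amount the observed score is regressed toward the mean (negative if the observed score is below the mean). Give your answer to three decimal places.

T̂ = ρX + (1 − ρ)μ
  = 0.860 × 161.9 + 0.140 × 148.9
  = 139.2340 + 20.8460
  = 160.08000
  ≈ 160.0800
X − T̂ = 161.9 − 160.0800 = 1.8200 → 1.820

1.820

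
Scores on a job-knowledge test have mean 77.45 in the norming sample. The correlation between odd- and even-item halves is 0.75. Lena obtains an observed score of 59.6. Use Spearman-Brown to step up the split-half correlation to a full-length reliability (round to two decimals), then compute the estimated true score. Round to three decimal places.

Spearman-Brown: ρ = 2r/(1 + r) = 2(0.75)/(1 + 0.75) = 1.500/1.75 = 0.8571 → 0.86
T̂ = ρX + (1 − ρ)μ
  = 0.86 × 59.6 + 0.14 × 77.45
  = 51.256 + 10.8430
  = 62.0990
  ≈ 62.099

62.099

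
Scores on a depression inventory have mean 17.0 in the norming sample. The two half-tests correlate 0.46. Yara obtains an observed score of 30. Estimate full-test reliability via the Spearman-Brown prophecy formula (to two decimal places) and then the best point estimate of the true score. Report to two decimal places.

25.19

Spearman-Brown: ρ = 2r/(1 + r) = 2(0.46)/(1 + 0.46) = 0.920/1.46 = 0.6301 → 0.63
T̂ = ρX + (1 − ρ)μ
  = 0.63 × 30 + 0.37 × 17.0
  = 18.90 + 6.290
  = 25.190
  ≈ 25.19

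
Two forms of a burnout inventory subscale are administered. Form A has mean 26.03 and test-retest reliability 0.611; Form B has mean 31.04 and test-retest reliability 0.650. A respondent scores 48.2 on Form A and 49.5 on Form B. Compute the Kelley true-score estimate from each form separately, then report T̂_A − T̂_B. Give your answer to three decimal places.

-3.463

T̂_A = 0.611(48.2) + 0.389(26.03) = 39.57587
T̂_B = 0.650(49.5) + 0.350(31.04) = 43.03900
T̂_A − T̂_B = -3.46313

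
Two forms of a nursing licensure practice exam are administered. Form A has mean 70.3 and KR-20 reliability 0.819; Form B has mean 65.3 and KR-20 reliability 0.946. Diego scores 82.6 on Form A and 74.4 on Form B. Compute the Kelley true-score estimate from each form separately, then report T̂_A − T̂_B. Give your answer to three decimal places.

T̂_A = 0.819(82.6) + 0.181(70.3) = 80.37370
T̂_B = 0.946(74.4) + 0.054(65.3) = 73.90860
T̂_A − T̂_B = 6.46510

6.465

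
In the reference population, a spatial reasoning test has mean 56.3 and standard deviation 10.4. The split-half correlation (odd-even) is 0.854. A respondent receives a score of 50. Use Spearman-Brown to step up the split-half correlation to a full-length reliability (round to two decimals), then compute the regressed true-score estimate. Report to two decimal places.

50.50

Spearman-Brown: ρ = 2r/(1 + r) = 2(0.854)/(1 + 0.854) = 1.7080/1.854 = 0.9213 → 0.92
Regress the observed score toward the mean by the unreliability: T̂ = 0.92·50 + 0.08·56.3 = 46.00 + 4.504 = 50.504.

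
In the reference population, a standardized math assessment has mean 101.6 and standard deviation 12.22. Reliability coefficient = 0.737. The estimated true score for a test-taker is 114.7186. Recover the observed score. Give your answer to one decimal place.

119.4

T̂ = ρX + (1 − ρ)μ  ⇒  X = (T̂ − (1 − ρ)μ) / ρ
X = (114.7186 − 0.263 × 101.6) / 0.737 = (114.7186 − 26.7208) / 0.737 = 87.9978 / 0.737 = 119.400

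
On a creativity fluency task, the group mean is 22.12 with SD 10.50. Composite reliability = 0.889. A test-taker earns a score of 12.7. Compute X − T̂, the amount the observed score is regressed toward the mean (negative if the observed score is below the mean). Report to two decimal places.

-1.05

T̂ = 0.889(12.7) + 0.111(22.12) = 11.2903 + 2.45532 = 13.7456 → 13.746
X − T̂ = 12.7 − 13.746 = -1.046 → -1.05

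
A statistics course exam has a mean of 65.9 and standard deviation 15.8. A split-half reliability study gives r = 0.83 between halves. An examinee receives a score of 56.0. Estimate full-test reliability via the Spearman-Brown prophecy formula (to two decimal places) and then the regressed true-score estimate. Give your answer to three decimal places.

56.891

Spearman-Brown: ρ = 2r/(1 + r) = 2(0.83)/(1 + 0.83) = 1.660/1.83 = 0.9071 → 0.91
Weight the observed score by reliability and the mean by (1 − reliability): T̂ = 0.91·56.0 + 0.09·65.9 = 50.960 + 5.931 = 56.8910.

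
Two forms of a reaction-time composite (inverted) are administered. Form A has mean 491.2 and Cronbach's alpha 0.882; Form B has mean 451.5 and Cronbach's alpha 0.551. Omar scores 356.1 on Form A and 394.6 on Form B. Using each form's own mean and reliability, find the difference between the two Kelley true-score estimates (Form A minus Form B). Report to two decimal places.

T̂_A = 0.882(356.1) + 0.118(491.2) = 372.0418
T̂_B = 0.551(394.6) + 0.449(451.5) = 420.1481
T̂_A − T̂_B = -48.1063

-48.11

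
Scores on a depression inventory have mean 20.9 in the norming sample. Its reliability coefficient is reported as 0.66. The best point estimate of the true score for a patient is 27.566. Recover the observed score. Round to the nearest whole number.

T̂ = ρX + (1 − ρ)μ  ⇒  X = (T̂ − (1 − ρ)μ) / ρ
X = (27.566 − 0.34 × 20.9) / 0.66 = (27.566 − 7.106) / 0.66 = 20.460 / 0.66 = 31.00

31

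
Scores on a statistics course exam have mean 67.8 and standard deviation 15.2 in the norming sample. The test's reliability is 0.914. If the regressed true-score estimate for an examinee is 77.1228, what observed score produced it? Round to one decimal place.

78.0

T̂ = ρX + (1 − ρ)μ  ⇒  X = (T̂ − (1 − ρ)μ) / ρ
X = (77.1228 − 0.086 × 67.8) / 0.914 = (77.1228 − 5.8308) / 0.914 = 71.2920 / 0.914 = 78.000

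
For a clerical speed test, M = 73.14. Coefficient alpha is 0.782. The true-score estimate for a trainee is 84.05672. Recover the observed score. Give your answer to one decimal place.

T̂ = ρX + (1 − ρ)μ  ⇒  X = (T̂ − (1 − ρ)μ) / ρ
X = (84.05672 − 0.218 × 73.14) / 0.782 = (84.05672 − 15.94452) / 0.782 = 68.11220 / 0.782 = 87.100

87.1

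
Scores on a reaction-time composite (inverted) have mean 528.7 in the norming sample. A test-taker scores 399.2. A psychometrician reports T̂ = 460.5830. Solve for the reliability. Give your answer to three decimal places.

T̂ = ρX + (1 − ρ)μ  ⇒  T̂ − μ = ρ(X − μ)
ρ = (T̂ − μ)/(X − μ) = (460.5830 − 528.7) / (399.2 − 528.7) = -68.1170 / -129.5 = 0.52600

0.526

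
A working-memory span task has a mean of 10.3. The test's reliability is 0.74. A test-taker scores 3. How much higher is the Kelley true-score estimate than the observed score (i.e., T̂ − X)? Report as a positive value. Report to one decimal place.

1.9

Weight the observed score by reliability and the mean by (1 − reliability): T̂ = 0.74·3 + 0.26·10.3 = 2.22 + 2.678 = 4.898.
T̂ − X = 4.90 − 3 = 1.90 → 1.9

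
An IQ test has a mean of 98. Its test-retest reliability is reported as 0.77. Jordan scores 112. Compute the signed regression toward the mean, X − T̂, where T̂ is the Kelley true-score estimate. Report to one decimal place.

Regress the observed score toward the mean by the unreliability: T̂ = 0.77·112 + 0.23·98 = 86.24 + 22.54 = 108.780.
X − T̂ = 112 − 108.78 = 3.22 → 3.2

3.2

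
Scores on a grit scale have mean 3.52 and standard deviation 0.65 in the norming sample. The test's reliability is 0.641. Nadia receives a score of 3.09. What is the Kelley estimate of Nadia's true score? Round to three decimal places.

T̂ = 0.641(3.09) + 0.359(3.52) = 1.98069 + 1.26368 = 3.2444 → 3.244

3.244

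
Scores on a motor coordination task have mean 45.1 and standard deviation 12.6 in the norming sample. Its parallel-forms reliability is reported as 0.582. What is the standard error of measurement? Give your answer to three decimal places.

SEM = SD · √(1 − ρ) = 12.6 × √0.418 = 12.6 × 0.6465 = 8.1463

8.146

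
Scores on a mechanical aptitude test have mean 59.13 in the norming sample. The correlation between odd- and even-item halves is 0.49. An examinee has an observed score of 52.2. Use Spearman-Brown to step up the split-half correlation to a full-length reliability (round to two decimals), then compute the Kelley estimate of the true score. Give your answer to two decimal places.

Spearman-Brown: ρ = 2r/(1 + r) = 2(0.49)/(1 + 0.49) = 0.980/1.49 = 0.6577 → 0.66
Kelley's formula gives T̂ = 0.66·52.2 + 0.34·59.13 = 34.452 + 20.1042 = 54.556.

54.56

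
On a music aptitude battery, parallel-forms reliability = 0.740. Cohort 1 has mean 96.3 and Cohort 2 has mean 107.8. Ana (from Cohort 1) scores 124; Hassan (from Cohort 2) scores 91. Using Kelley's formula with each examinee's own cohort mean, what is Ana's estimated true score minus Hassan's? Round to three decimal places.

T̂_Ana = 0.740(124) + 0.260(96.3) = 116.79800
T̂_Hassan = 0.740(91) + 0.260(107.8) = 95.36800
Difference = 116.79800 − 95.36800 = 21.43000

21.430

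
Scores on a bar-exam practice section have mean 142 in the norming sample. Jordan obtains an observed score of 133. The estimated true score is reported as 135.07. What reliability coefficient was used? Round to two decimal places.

T̂ = ρX + (1 − ρ)μ  ⇒  T̂ − μ = ρ(X − μ)
ρ = (T̂ − μ)/(X − μ) = (135.07 − 142) / (133 − 142) = -6.93 / -9.0 = 0.7700

0.77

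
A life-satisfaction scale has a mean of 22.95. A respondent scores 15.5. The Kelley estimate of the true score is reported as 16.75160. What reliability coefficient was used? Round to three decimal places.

T̂ = ρX + (1 − ρ)μ  ⇒  T̂ − μ = ρ(X − μ)
ρ = (T̂ − μ)/(X − μ) = (16.75160 − 22.95) / (15.5 − 22.95) = -6.19840 / -7.45 = 0.83200

0.832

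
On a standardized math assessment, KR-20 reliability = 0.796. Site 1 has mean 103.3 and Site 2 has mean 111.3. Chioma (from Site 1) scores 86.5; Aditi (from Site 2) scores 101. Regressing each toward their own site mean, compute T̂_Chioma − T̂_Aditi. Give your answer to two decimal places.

T̂_Chioma = 0.796(86.5) + 0.204(103.3) = 89.9272
T̂_Aditi = 0.796(101) + 0.204(111.3) = 103.1012
Difference = 89.9272 − 103.1012 = -13.1740

-13.17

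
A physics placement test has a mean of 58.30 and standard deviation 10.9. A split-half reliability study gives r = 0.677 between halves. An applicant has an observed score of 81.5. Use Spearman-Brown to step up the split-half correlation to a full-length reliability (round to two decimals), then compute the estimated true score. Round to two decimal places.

Spearman-Brown: ρ = 2r/(1 + r) = 2(0.677)/(1 + 0.677) = 1.3540/1.677 = 0.8074 → 0.81
T̂ = ρX + (1 − ρ)μ
  = 0.81 × 81.5 + 0.19 × 58.30
  = 66.015 + 11.0770
  = 77.092
  ≈ 77.09

77.09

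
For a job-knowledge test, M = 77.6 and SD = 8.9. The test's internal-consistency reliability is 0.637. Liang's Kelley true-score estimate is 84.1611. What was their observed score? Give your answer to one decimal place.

87.9

T̂ = ρX + (1 − ρ)μ  ⇒  X = (T̂ − (1 − ρ)μ) / ρ
X = (84.1611 − 0.363 × 77.6) / 0.637 = (84.1611 − 28.1688) / 0.637 = 55.9923 / 0.637 = 87.900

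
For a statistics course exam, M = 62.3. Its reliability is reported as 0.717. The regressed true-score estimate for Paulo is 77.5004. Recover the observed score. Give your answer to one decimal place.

T̂ = ρX + (1 − ρ)μ  ⇒  X = (T̂ − (1 − ρ)μ) / ρ
X = (77.5004 − 0.283 × 62.3) / 0.717 = (77.5004 − 17.6309) / 0.717 = 59.8695 / 0.717 = 83.500

83.5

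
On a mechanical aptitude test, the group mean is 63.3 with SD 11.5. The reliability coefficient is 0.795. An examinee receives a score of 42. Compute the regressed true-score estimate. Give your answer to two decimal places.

T̂ = 0.795(42) + 0.205(63.3) = 33.390 + 12.9765 = 46.367 → 46.37

46.37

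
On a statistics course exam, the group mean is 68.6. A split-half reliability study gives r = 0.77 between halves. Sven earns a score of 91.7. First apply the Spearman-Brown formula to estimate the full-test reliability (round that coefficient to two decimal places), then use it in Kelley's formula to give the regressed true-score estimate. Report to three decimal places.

88.697

Spearman-Brown: ρ = 2r/(1 + r) = 2(0.77)/(1 + 0.77) = 1.540/1.77 = 0.8701 → 0.87
T̂ = ρX + (1 − ρ)μ
  = 0.87 × 91.7 + 0.13 × 68.6
  = 79.779 + 8.918
  = 88.6970
  ≈ 88.697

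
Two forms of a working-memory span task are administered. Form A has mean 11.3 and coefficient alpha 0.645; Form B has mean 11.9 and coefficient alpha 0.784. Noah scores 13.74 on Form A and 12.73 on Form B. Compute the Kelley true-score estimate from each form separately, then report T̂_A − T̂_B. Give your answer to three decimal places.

0.323

T̂_A = 0.645(13.74) + 0.355(11.3) = 12.87380
T̂_B = 0.784(12.73) + 0.216(11.9) = 12.55072
T̂_A − T̂_B = 0.32308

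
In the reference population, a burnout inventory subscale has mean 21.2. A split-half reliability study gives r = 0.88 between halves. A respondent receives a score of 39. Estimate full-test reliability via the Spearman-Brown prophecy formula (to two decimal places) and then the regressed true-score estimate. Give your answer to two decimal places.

Spearman-Brown: ρ = 2r/(1 + r) = 2(0.88)/(1 + 0.88) = 1.760/1.88 = 0.9362 → 0.94
Weight the observed score by reliability and the mean by (1 − reliability): T̂ = 0.94·39 + 0.06·21.2 = 36.66 + 1.272 = 37.932.

37.93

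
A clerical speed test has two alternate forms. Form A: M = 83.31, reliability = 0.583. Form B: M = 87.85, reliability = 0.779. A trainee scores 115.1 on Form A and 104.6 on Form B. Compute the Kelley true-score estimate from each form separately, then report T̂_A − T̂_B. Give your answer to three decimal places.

T̂_A = 0.583(115.1) + 0.417(83.31) = 101.84357
T̂_B = 0.779(104.6) + 0.221(87.85) = 100.89825
T̂_A − T̂_B = 0.94532

0.945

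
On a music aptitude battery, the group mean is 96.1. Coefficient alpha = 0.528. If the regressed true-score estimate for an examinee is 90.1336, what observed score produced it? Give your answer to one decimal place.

84.8

T̂ = ρX + (1 − ρ)μ  ⇒  X = (T̂ − (1 − ρ)μ) / ρ
X = (90.1336 − 0.472 × 96.1) / 0.528 = (90.1336 − 45.3592) / 0.528 = 44.7744 / 0.528 = 84.800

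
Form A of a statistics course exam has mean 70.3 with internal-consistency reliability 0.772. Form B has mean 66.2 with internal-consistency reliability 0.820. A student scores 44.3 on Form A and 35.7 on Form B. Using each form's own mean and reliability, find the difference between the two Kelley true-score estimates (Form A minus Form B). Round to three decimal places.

T̂_A = 0.772(44.3) + 0.228(70.3) = 50.22800
T̂_B = 0.820(35.7) + 0.180(66.2) = 41.19000
T̂_A − T̂_B = 9.03800

9.038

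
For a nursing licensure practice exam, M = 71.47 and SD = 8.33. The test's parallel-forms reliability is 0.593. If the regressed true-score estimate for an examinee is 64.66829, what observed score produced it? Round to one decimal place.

60.0

T̂ = ρX + (1 − ρ)μ  ⇒  X = (T̂ − (1 − ρ)μ) / ρ
X = (64.66829 − 0.407 × 71.47) / 0.593 = (64.66829 − 29.08829) / 0.593 = 35.58000 / 0.593 = 60.000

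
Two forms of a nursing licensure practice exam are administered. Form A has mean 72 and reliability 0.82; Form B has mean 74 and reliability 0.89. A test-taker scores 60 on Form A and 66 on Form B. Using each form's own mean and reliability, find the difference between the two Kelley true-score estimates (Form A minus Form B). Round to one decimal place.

-4.7

T̂_A = 0.82(60) + 0.18(72) = 62.160
T̂_B = 0.89(66) + 0.11(74) = 66.880
T̂_A − T̂_B = -4.720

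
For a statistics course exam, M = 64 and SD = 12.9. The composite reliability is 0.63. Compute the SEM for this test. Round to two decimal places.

7.85

SEM = SD · √(1 − ρ) = 12.9 × √0.37 = 12.9 × 0.6083 = 7.847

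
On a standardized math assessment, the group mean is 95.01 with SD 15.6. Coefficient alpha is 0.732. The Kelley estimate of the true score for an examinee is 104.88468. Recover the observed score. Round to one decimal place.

T̂ = ρX + (1 − ρ)μ  ⇒  X = (T̂ − (1 − ρ)μ) / ρ
X = (104.88468 − 0.268 × 95.01) / 0.732 = (104.88468 − 25.46268) / 0.732 = 79.42200 / 0.732 = 108.500

108.5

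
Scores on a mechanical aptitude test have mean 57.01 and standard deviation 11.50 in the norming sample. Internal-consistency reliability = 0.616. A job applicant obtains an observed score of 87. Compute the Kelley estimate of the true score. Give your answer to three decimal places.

75.484

T̂ = 0.616(87) + 0.384(57.01) = 53.592 + 21.89184 = 75.4838 → 75.484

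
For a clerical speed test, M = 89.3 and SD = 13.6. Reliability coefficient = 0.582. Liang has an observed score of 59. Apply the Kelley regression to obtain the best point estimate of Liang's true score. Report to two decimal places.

71.67

T̂ = ρX + (1 − ρ)μ
  = 0.582 × 59 + 0.418 × 89.3
  = 34.338 + 37.3274
  = 71.665
  ≈ 71.67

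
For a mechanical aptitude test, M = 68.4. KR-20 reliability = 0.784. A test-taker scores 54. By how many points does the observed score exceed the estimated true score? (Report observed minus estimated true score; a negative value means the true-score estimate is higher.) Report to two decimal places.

-3.11

T̂ = ρX + (1 − ρ)μ
  = 0.784 × 54 + 0.216 × 68.4
  = 42.336 + 14.7744
  = 57.1104
  ≈ 57.110
X − T̂ = 54 − 57.110 = -3.110 → -3.11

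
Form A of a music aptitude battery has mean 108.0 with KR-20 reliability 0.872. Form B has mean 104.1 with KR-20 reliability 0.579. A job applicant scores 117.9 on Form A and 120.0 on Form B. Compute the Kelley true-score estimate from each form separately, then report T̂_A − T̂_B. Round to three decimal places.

T̂_A = 0.872(117.9) + 0.128(108.0) = 116.63280
T̂_B = 0.579(120.0) + 0.421(104.1) = 113.30610
T̂_A − T̂_B = 3.32670

3.327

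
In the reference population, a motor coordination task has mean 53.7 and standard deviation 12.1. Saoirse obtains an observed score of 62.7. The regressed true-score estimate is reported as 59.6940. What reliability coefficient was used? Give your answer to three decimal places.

0.666

T̂ = ρX + (1 − ρ)μ  ⇒  T̂ − μ = ρ(X − μ)
ρ = (T̂ − μ)/(X − μ) = (59.6940 − 53.7) / (62.7 − 53.7) = 5.9940 / 9.0 = 0.66600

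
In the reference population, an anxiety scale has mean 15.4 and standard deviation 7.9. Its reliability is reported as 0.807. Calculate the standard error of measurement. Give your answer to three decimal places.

3.471

SEM = SD · √(1 − ρ) = 7.9 × √0.193 = 7.9 × 0.4393 = 3.4706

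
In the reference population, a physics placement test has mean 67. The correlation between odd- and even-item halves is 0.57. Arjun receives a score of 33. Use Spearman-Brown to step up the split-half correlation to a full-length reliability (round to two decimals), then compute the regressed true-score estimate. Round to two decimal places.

Spearman-Brown: ρ = 2r/(1 + r) = 2(0.57)/(1 + 0.57) = 1.140/1.57 = 0.7261 → 0.73
T̂ = ρX + (1 − ρ)μ
  = 0.73 × 33 + 0.27 × 67
  = 24.09 + 18.09
  = 42.180
  ≈ 42.18

42.18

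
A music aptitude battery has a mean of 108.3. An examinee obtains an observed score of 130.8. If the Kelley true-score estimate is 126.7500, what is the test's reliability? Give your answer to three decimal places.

0.820

T̂ = ρX + (1 − ρ)μ  ⇒  T̂ − μ = ρ(X − μ)
ρ = (T̂ − μ)/(X − μ) = (126.7500 − 108.3) / (130.8 − 108.3) = 18.4500 / 22.5 = 0.82000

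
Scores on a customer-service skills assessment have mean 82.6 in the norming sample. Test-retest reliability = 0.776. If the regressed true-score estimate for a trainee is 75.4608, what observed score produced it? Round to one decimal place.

73.4

T̂ = ρX + (1 − ρ)μ  ⇒  X = (T̂ − (1 − ρ)μ) / ρ
X = (75.4608 − 0.224 × 82.6) / 0.776 = (75.4608 − 18.5024) / 0.776 = 56.9584 / 0.776 = 73.400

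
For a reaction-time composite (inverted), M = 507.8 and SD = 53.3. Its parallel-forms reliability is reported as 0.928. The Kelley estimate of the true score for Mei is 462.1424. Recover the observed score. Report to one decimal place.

T̂ = ρX + (1 − ρ)μ  ⇒  X = (T̂ − (1 − ρ)μ) / ρ
X = (462.1424 − 0.072 × 507.8) / 0.928 = (462.1424 − 36.5616) / 0.928 = 425.5808 / 0.928 = 458.600

458.6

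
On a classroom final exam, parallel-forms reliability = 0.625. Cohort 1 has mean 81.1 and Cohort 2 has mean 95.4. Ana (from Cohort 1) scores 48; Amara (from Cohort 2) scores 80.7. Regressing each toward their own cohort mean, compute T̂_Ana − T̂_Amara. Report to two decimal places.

-25.80

T̂_Ana = 0.625(48) + 0.375(81.1) = 60.4125
T̂_Amara = 0.625(80.7) + 0.375(95.4) = 86.2125
Difference = 60.4125 − 86.2125 = -25.8000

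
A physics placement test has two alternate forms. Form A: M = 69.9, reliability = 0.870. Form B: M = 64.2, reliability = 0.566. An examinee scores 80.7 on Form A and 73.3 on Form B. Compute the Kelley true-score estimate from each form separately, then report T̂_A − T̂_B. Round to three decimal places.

T̂_A = 0.870(80.7) + 0.130(69.9) = 79.29600
T̂_B = 0.566(73.3) + 0.434(64.2) = 69.35060
T̂_A − T̂_B = 9.94540

9.945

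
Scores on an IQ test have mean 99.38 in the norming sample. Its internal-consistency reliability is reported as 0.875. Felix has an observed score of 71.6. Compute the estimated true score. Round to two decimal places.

75.07

T̂ = ρX + (1 − ρ)μ
  = 0.875 × 71.6 + 0.125 × 99.38
  = 62.6500 + 12.42250
  = 75.072
  ≈ 75.07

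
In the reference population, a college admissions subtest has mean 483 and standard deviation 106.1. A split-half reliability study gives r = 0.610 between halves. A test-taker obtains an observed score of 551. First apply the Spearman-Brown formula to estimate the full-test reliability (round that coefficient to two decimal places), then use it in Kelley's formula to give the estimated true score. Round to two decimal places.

534.68

Spearman-Brown: ρ = 2r/(1 + r) = 2(0.610)/(1 + 0.610) = 1.2200/1.610 = 0.7578 → 0.76
T̂ = 0.76(551) + 0.24(483) = 418.76 + 115.92 = 534.680 → 534.68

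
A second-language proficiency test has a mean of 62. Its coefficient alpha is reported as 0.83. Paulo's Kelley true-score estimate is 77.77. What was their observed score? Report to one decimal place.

81.0

T̂ = ρX + (1 − ρ)μ  ⇒  X = (T̂ − (1 − ρ)μ) / ρ
X = (77.77 − 0.17 × 62) / 0.83 = (77.77 − 10.54) / 0.83 = 67.23 / 0.83 = 81.000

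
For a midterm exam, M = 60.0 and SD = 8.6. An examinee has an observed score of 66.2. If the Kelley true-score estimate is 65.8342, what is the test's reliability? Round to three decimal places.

0.941

T̂ = ρX + (1 − ρ)μ  ⇒  T̂ − μ = ρ(X − μ)
ρ = (T̂ − μ)/(X − μ) = (65.8342 − 60.0) / (66.2 − 60.0) = 5.8342 / 6.2 = 0.94100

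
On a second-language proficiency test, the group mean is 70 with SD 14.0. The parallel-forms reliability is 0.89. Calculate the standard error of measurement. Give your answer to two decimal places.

SEM = SD · √(1 − ρ) = 14.0 × √0.11 = 14.0 × 0.3317 = 4.643

4.64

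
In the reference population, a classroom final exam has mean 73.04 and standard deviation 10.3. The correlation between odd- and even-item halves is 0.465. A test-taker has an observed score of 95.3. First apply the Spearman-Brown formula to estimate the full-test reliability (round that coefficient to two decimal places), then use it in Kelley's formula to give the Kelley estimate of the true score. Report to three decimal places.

Spearman-Brown: ρ = 2r/(1 + r) = 2(0.465)/(1 + 0.465) = 0.9300/1.465 = 0.6348 → 0.63
Kelley's formula gives T̂ = 0.63·95.3 + 0.37·73.04 = 60.039 + 27.0248 = 87.0638.

87.064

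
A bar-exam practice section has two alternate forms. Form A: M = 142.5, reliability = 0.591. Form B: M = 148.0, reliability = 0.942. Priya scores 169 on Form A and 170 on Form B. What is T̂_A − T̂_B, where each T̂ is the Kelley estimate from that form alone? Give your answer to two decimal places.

-10.56

T̂_A = 0.591(169) + 0.409(142.5) = 158.1615
T̂_B = 0.942(170) + 0.058(148.0) = 168.7240
T̂_A − T̂_B = -10.5625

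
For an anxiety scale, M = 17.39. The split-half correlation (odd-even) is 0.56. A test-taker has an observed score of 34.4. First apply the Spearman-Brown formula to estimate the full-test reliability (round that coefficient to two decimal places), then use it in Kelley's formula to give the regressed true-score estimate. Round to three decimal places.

29.637

Spearman-Brown: ρ = 2r/(1 + r) = 2(0.56)/(1 + 0.56) = 1.120/1.56 = 0.7179 → 0.72
T̂ = 0.72(34.4) + 0.28(17.39) = 24.768 + 4.8692 = 29.6372 → 29.637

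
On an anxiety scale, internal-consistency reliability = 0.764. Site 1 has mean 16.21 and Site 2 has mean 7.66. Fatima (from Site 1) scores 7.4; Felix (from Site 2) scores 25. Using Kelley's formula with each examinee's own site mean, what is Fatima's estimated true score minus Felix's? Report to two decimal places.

T̂_Fatima = 0.764(7.4) + 0.236(16.21) = 9.4792
T̂_Felix = 0.764(25) + 0.236(7.66) = 20.9078
Difference = 9.4792 − 20.9078 = -11.4286

-11.43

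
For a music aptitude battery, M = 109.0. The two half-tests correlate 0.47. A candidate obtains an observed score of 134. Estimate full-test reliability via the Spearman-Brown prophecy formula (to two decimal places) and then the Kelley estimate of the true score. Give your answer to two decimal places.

125.00

Spearman-Brown: ρ = 2r/(1 + r) = 2(0.47)/(1 + 0.47) = 0.940/1.47 = 0.6395 → 0.64
T̂ = 0.64(134) + 0.36(109.0) = 85.76 + 39.240 = 125.000 → 125.00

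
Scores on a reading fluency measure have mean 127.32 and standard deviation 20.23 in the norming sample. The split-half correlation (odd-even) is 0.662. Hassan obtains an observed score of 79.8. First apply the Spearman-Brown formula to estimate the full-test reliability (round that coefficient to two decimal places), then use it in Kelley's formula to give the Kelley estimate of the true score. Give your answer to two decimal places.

89.30

Spearman-Brown: ρ = 2r/(1 + r) = 2(0.662)/(1 + 0.662) = 1.3240/1.662 = 0.7966 → 0.80
Weight the observed score by reliability and the mean by (1 − reliability): T̂ = 0.80·79.8 + 0.20·127.32 = 63.840 + 25.4640 = 89.304.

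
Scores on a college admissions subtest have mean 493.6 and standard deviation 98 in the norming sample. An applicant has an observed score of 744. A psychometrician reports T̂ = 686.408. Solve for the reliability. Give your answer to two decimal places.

T̂ = ρX + (1 − ρ)μ  ⇒  T̂ − μ = ρ(X − μ)
ρ = (T̂ − μ)/(X − μ) = (686.408 − 493.6) / (744 − 493.6) = 192.808 / 250.4 = 0.7700

0.77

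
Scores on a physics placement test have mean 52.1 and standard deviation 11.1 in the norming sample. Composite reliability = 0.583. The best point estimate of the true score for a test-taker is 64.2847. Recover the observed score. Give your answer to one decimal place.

73.0

T̂ = ρX + (1 − ρ)μ  ⇒  X = (T̂ − (1 − ρ)μ) / ρ
X = (64.2847 − 0.417 × 52.1) / 0.583 = (64.2847 − 21.7257) / 0.583 = 42.5590 / 0.583 = 73.000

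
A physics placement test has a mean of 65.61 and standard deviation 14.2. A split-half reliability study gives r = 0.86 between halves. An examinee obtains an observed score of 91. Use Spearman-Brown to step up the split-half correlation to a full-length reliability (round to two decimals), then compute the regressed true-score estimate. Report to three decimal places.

88.969

Spearman-Brown: ρ = 2r/(1 + r) = 2(0.86)/(1 + 0.86) = 1.720/1.86 = 0.9247 → 0.92
T̂ = 0.92(91) + 0.08(65.61) = 83.72 + 5.2488 = 88.9688 → 88.969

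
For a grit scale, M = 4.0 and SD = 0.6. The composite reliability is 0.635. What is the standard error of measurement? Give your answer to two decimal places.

SEM = SD · √(1 − ρ) = 0.6 × √0.365 = 0.6 × 0.6042 = 0.362

0.36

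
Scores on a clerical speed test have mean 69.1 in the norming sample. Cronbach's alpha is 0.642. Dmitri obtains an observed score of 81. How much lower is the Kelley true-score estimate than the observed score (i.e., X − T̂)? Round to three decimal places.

Weight the observed score by reliability and the mean by (1 − reliability): T̂ = 0.642·81 + 0.358·69.1 = 52.002 + 24.7378 = 76.73980.
X − T̂ = 81 − 76.7398 = 4.2602 → 4.260

4.260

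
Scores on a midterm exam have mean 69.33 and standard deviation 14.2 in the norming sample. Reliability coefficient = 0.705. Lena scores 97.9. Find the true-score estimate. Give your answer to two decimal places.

T̂ = ρX + (1 − ρ)μ
  = 0.705 × 97.9 + 0.295 × 69.33
  = 69.0195 + 20.45235
  = 89.472
  ≈ 89.47

89.47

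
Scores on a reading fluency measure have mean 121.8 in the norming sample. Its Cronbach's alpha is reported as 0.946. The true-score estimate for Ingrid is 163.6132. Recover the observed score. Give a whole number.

T̂ = ρX + (1 − ρ)μ  ⇒  X = (T̂ − (1 − ρ)μ) / ρ
X = (163.6132 − 0.054 × 121.8) / 0.946 = (163.6132 − 6.5772) / 0.946 = 157.0360 / 0.946 = 166.00

166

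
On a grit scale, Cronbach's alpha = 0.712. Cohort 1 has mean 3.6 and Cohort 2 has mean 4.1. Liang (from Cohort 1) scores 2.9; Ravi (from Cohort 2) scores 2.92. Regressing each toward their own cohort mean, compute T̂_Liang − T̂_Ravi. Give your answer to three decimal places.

-0.158

T̂_Liang = 0.712(2.9) + 0.288(3.6) = 3.10160
T̂_Ravi = 0.712(2.92) + 0.288(4.1) = 3.25984
Difference = 3.10160 − 3.25984 = -0.15824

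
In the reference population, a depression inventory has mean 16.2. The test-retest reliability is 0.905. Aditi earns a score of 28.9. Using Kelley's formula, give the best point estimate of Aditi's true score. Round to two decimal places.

Kelley's formula gives T̂ = 0.905·28.9 + 0.095·16.2 = 26.1545 + 1.5390 = 27.694.

27.69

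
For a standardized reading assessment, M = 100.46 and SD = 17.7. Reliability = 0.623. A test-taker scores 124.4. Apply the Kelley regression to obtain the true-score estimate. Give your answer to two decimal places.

115.37

T̂ = ρX + (1 − ρ)μ
  = 0.623 × 124.4 + 0.377 × 100.46
  = 77.5012 + 37.87342
  = 115.375
  ≈ 115.37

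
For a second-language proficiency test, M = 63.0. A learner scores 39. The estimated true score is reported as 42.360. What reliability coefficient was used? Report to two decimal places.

0.86

T̂ = ρX + (1 − ρ)μ  ⇒  T̂ − μ = ρ(X − μ)
ρ = (T̂ − μ)/(X − μ) = (42.360 − 63.0) / (39 − 63.0) = -20.640 / -24.0 = 0.8600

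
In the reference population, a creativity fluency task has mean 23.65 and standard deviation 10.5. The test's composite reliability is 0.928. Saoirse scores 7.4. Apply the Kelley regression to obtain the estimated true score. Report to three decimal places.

8.570

T̂ = ρX + (1 − ρ)μ
  = 0.928 × 7.4 + 0.072 × 23.65
  = 6.8672 + 1.70280
  = 8.5700
  ≈ 8.570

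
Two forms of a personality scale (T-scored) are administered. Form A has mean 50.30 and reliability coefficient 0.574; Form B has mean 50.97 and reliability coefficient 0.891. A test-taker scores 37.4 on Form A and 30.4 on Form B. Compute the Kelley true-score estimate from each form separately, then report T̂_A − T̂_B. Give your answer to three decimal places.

10.253

T̂_A = 0.574(37.4) + 0.426(50.30) = 42.89540
T̂_B = 0.891(30.4) + 0.109(50.97) = 32.64213
T̂_A − T̂_B = 10.25327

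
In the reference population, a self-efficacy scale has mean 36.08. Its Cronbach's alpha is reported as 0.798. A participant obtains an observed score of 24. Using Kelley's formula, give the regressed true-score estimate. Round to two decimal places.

26.44

Kelley's formula gives T̂ = 0.798·24 + 0.202·36.08 = 19.152 + 7.28816 = 26.440.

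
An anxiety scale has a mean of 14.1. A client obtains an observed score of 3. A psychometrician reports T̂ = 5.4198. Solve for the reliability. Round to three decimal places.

0.782

T̂ = ρX + (1 − ρ)μ  ⇒  T̂ − μ = ρ(X − μ)
ρ = (T̂ − μ)/(X − μ) = (5.4198 − 14.1) / (3 − 14.1) = -8.6802 / -11.1 = 0.78200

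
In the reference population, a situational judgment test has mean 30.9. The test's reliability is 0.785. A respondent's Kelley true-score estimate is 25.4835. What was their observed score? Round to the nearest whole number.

24

T̂ = ρX + (1 − ρ)μ  ⇒  X = (T̂ − (1 − ρ)μ) / ρ
X = (25.4835 − 0.215 × 30.9) / 0.785 = (25.4835 − 6.6435) / 0.785 = 18.8400 / 0.785 = 24.00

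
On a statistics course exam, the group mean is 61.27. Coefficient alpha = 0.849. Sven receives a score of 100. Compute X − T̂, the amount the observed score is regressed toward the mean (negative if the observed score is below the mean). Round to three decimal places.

Regress the observed score toward the mean by the unreliability: T̂ = 0.849·100 + 0.151·61.27 = 84.900 + 9.25177 = 94.15177.
X − T̂ = 100 − 94.1518 = 5.8482 → 5.848

5.848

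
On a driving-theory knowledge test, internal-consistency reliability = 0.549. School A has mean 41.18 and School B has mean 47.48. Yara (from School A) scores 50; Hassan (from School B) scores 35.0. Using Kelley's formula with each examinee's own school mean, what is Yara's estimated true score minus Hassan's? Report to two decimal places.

T̂_Yara = 0.549(50) + 0.451(41.18) = 46.0222
T̂_Hassan = 0.549(35.0) + 0.451(47.48) = 40.6285
Difference = 46.0222 − 40.6285 = 5.3937

5.39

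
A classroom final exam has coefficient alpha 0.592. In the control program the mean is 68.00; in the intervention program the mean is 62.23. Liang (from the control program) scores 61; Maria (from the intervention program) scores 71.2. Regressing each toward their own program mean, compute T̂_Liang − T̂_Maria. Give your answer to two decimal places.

-3.68

T̂_Liang = 0.592(61) + 0.408(68.00) = 63.8560
T̂_Maria = 0.592(71.2) + 0.408(62.23) = 67.5402
Difference = 63.8560 − 67.5402 = -3.6842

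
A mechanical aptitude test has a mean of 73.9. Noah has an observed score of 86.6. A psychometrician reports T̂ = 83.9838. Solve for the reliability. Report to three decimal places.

T̂ = ρX + (1 − ρ)μ  ⇒  T̂ − μ = ρ(X − μ)
ρ = (T̂ − μ)/(X − μ) = (83.9838 − 73.9) / (86.6 − 73.9) = 10.0838 / 12.7 = 0.79400

0.794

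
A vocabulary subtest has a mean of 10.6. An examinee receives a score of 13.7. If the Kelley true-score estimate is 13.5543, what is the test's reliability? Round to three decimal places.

0.953

T̂ = ρX + (1 − ρ)μ  ⇒  T̂ − μ = ρ(X − μ)
ρ = (T̂ − μ)/(X − μ) = (13.5543 − 10.6) / (13.7 − 10.6) = 2.9543 / 3.1 = 0.95300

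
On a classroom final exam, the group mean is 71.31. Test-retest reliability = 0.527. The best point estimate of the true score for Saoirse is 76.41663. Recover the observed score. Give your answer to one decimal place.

T̂ = ρX + (1 − ρ)μ  ⇒  X = (T̂ − (1 − ρ)μ) / ρ
X = (76.41663 − 0.473 × 71.31) / 0.527 = (76.41663 − 33.72963) / 0.527 = 42.68700 / 0.527 = 81.000

81.0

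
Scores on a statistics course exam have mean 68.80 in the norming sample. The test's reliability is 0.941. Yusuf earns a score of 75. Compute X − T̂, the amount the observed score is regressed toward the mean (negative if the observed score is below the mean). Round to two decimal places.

0.37

Weight the observed score by reliability and the mean by (1 − reliability): T̂ = 0.941·75 + 0.059·68.80 = 70.575 + 4.05920 = 74.6342.
X − T̂ = 75 − 74.634 = 0.366 → 0.37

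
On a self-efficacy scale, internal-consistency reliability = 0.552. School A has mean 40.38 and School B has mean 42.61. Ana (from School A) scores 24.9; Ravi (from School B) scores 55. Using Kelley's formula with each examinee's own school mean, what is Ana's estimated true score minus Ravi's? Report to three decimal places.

T̂_Ana = 0.552(24.9) + 0.448(40.38) = 31.83504
T̂_Ravi = 0.552(55) + 0.448(42.61) = 49.44928
Difference = 31.83504 − 49.44928 = -17.61424

-17.614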